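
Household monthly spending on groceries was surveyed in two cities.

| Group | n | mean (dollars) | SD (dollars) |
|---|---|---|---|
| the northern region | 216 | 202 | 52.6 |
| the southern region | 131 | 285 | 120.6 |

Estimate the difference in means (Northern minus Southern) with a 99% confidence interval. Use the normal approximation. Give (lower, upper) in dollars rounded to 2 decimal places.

SE₁ = s₁/√n₁ = 52.6/√216 = 3.5790; SE₂ = 120.6/√131 = 10.5369.
Independent samples, unequal variances: SE_diff = √(SE₁² + SE₂²) = √(12.809241 + 111.02626161) = 11.1281.
z* = 2.576, so margin of error = 2.576 × 11.1281 = 28.6660.
Difference in means = 202 − 285 = -83.0000.
-83.0000 ± 28.6660 → (-111.67, -54.33).

(-111.67, -54.33)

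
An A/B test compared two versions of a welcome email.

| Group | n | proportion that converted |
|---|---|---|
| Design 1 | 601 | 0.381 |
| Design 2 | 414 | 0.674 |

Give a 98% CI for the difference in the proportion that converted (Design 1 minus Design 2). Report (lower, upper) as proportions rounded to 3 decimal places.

The two standard errors are √(0.3810×0.6190/601) = 0.01981 and √(0.6740×0.3260/414) = 0.02304.
Because the samples are independent, SE_diff = √(0.01981² + 0.02304²) = 0.03039.
Using z* = 2.326 for 98%, ME = 2.326 × 0.03039 = 0.07069.
p̂₁ − p̂₂ = -0.2930; interval -0.2930 ± 0.07069 gives (-0.364, -0.222).

(-0.364, -0.222)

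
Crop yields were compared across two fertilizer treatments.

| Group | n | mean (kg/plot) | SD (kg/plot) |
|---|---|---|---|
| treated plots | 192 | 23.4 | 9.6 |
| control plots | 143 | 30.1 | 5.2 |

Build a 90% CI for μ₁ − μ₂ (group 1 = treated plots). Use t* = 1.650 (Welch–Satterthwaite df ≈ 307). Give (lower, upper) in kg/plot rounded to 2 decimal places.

(-8.05, -5.35)

Per-group SEs: s₁/√n₁ = 9.6/√192 = 0.6928, s₂/√n₂ = 5.2/√143 = 0.4348.
Unpooled SE of the difference: √(0.47997184 + 0.18905104) = 0.8179.
Margin of error = t* · SE = 1.650 × 0.8179 = 1.3495.
x̄₁ − x̄₂ = 23.4 − 30.1 = -6.7000.
CI: -6.7000 ± 1.3495 = (-8.05, -5.35).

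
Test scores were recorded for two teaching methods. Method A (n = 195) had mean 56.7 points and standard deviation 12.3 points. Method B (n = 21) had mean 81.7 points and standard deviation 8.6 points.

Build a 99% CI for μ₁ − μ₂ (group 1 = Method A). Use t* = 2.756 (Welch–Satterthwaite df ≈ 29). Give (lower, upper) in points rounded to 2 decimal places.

(-30.71, -19.29)

SE₁ = s₁/√n₁ = 12.3/√195 = 0.8808; SE₂ = 8.6/√21 = 1.8767.
Independent samples, unequal variances: SE_diff = √(SE₁² + SE₂²) = √(0.77580864 + 3.52200289) = 2.0731.
t* = 2.756, so margin of error = 2.756 × 2.0731 = 5.7135.
Difference in means = 56.7 − 81.7 = -25.0000.
-25.0000 ± 5.7135 → (-30.71, -19.29).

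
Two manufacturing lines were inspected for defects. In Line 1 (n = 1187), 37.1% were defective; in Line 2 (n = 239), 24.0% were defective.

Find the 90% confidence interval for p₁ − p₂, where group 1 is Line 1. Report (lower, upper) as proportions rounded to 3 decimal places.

SE₁ = √(p̂₁(1−p̂₁)/n₁) = √(0.3710·0.6290/1187) = 0.01402; SE₂ = √(0.2400·0.7600/239) = 0.02763.
Independent samples: SE of the difference = √(SE₁² + SE₂²) = √(0.0001965604 + 0.0007634169) = 0.03098.
z* for 90% confidence is 1.645, so the margin of error is 1.645 × 0.03098 = 0.05096.
Point estimate p̂₁ − p̂₂ = 0.3710 − 0.2400 = 0.1310.
0.1310 ± 0.05096 → (0.080, 0.182).

(0.080, 0.182)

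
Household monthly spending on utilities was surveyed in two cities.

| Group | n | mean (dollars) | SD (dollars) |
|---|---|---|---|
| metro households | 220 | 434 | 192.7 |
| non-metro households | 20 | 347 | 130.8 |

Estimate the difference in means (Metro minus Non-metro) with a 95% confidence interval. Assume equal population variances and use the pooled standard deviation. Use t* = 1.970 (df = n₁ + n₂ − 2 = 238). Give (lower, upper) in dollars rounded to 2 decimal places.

(0.27, 173.73)

Pooled variance s_p² = [219·192.7² + 19·130.8²] / (220+20−2) = 35534.6835, so s_p = 188.5065.
SE_diff = s_p·√(1/n₁ + 1/n₂) = 188.5065·√(1/220 + 1/20) = 44.0256.
t* = 1.970; margin = 1.970 × 44.0256 = 86.7304.
Difference = 434 − 347 = 87.0000.
87.0000 ± 86.7304 → (0.27, 173.73).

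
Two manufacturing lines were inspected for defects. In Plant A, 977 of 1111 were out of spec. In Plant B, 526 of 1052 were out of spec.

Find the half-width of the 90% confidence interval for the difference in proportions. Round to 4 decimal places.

0.0300

p̂₁ = 977/1111 = 0.8794 and p̂₂ = 526/1052 = 0.5000.
SE₁ = √(p̂₁(1−p̂₁)/n₁) = √(0.8794·0.1206/1111) = 0.00977; SE₂ = √(0.5000·0.5000/1052) = 0.01542.
Independent samples: SE of the difference = √(SE₁² + SE₂²) = √(0.0000954529 + 0.0002377764) = 0.01825.
z* for 90% confidence is 1.645, so the margin of error is 1.645 × 0.01825 = 0.03002.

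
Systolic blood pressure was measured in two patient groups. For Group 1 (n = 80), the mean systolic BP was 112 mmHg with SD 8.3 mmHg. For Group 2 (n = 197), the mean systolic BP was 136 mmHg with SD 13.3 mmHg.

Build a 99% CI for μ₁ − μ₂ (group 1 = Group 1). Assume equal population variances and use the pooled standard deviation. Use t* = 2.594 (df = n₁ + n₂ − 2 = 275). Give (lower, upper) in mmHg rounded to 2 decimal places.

(-28.15, -19.85)

s_p = √[((n₁−1)s₁² + (n₂−1)s₂²)/(n₁+n₂−2)] = √[(79·8.3² + 196·13.3²)/275] = 12.0774.
SE = 12.0774·√(1/80 + 1/197) = 1.6012.
With t* = 2.594, margin = 2.594 × 1.6012 = 4.1535.
x̄₁ − x̄₂ = 112 − 136 = -24.0000; interval -24.0000 ± 4.1535 = (-28.15, -19.85).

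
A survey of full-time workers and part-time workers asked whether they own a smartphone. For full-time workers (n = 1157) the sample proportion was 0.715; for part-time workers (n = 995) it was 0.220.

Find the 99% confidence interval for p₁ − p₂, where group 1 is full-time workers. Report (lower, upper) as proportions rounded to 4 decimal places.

(0.4469, 0.5431)

The two standard errors are √(0.7150×0.2850/1157) = 0.01327 and √(0.2200×0.7800/995) = 0.01313.
Because the samples are independent, SE_diff = √(0.01327² + 0.01313²) = 0.01867.
Using z* = 2.576 for 99%, ME = 2.576 × 0.01867 = 0.04809.
p̂₁ − p̂₂ = 0.4950; interval 0.4950 ± 0.04809 gives (0.4469, 0.5431).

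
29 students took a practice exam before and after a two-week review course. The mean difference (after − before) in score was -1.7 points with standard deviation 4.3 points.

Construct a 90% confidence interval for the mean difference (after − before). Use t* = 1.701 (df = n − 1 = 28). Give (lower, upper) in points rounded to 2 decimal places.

(-3.06, -0.34)

Paired design: SE = s_d/√n = 4.3/√29 = 0.7985.
t* = 1.701; margin of error = 1.701 × 0.7985 = 1.3582.
-1.7 ± 1.3582 → (-3.06, -0.34).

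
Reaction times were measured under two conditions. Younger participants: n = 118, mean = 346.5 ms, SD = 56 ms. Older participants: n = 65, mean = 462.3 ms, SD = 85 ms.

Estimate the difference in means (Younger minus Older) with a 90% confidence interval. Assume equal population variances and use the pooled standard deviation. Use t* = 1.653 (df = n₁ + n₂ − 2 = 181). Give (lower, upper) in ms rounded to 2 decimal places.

s_p = √[((n₁−1)s₁² + (n₂−1)s₂²)/(n₁+n₂−2)] = √[(117·56² + 64·85²)/181] = 67.6892.
SE = 67.6892·√(1/118 + 1/65) = 10.4556.
With t* = 1.653, margin = 1.653 × 10.4556 = 17.2831.
x̄₁ − x̄₂ = 346.5 − 462.3 = -115.8000; interval -115.8000 ± 17.2831 = (-133.08, -98.52).

(-133.08, -98.52)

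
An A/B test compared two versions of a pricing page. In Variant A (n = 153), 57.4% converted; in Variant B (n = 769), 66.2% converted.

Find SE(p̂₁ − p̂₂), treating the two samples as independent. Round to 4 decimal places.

0.0435

SE₁ = √(p̂₁(1−p̂₁)/n₁) = √(0.5740·0.4260/153) = 0.03998; SE₂ = √(0.6620·0.3380/769) = 0.01706.
Independent samples: SE of the difference = √(SE₁² + SE₂²) = √(0.0015984004 + 0.0002910436) = 0.04347.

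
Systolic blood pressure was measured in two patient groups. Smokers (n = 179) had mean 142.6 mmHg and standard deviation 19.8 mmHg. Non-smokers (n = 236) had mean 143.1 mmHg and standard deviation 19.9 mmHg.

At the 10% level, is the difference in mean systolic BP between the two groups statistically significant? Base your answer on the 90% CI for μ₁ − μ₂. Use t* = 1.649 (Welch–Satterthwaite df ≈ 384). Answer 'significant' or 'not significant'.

not significant

SE₁ = s₁/√n₁ = 19.8/√179 = 1.4799; SE₂ = 19.9/√236 = 1.2954.
Independent samples, unequal variances: SE_diff = √(SE₁² + SE₂²) = √(2.19010401 + 1.67806116) = 1.9668.
t* = 1.649, so margin of error = 1.649 × 1.9668 = 3.2433.
Difference in means = 142.6 − 143.1 = -0.5000.
-0.5000 ± 3.2433 → (-3.7433, 2.7433).
The interval (-3.7433, 2.7433) contains 0, so the difference is not significant.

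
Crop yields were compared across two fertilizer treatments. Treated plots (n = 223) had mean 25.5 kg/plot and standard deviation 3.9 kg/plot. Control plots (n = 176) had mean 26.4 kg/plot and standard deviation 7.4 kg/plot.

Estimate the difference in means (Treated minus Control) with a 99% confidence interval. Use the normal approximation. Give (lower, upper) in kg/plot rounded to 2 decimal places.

Standard errors of each mean: 3.9/√223 = 0.2612 and 7.4/√176 = 0.5578.
SE(x̄₁ − x̄₂) = √(0.2612² + 0.5578²) = 0.6159 for independent samples with unequal variances.
With z* = 2.576, the margin is 2.576 × 0.6159 = 1.5866.
x̄₁ − x̄₂ = 25.5 − 26.4 = -0.9000; the interval is -0.9000 ± 1.5866 = (-2.49, 0.69).

(-2.49, 0.69)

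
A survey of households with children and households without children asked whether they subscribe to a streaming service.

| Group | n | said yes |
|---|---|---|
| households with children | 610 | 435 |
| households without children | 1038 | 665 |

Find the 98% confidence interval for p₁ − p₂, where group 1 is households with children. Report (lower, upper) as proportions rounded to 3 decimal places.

(0.018, 0.127)

p̂₁ = 435/610 = 0.7131 and p̂₂ = 665/1038 = 0.6407.
SE₁ = √(p̂₁(1−p̂₁)/n₁) = √(0.7131·0.2869/610) = 0.01831; SE₂ = √(0.6407·0.3593/1038) = 0.01489.
Independent samples: SE of the difference = √(SE₁² + SE₂²) = √(0.0003352561 + 0.0002217121) = 0.02360.
z* for 98% confidence is 2.326, so the margin of error is 2.326 × 0.02360 = 0.05489.
Point estimate p̂₁ − p̂₂ = 0.7131 − 0.6407 = 0.0724.
0.0724 ± 0.05489 → (0.018, 0.127).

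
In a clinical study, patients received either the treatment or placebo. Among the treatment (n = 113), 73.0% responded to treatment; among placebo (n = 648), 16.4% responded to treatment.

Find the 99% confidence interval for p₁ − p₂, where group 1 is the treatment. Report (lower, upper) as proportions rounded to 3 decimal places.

SE₁ = √(p̂₁(1−p̂₁)/n₁) = √(0.7300·0.2700/113) = 0.04176; SE₂ = √(0.1640·0.8360/648) = 0.01455.
Independent samples: SE of the difference = √(SE₁² + SE₂²) = √(0.0017438976 + 0.0002117025) = 0.04422.
z* for 99% confidence is 2.576, so the margin of error is 2.576 × 0.04422 = 0.11391.
Point estimate p̂₁ − p̂₂ = 0.7300 − 0.1640 = 0.5660.
0.5660 ± 0.11391 → (0.452, 0.680).

(0.452, 0.680)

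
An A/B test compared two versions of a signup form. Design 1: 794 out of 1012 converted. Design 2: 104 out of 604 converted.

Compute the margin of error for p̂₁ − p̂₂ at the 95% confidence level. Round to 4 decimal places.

First, p̂₁ = 794/1012 = 0.7846; p̂₂ = 104/604 = 0.1722.
The two standard errors are √(0.7846×0.2154/1012) = 0.01292 and √(0.1722×0.8278/604) = 0.01536.
Because the samples are independent, SE_diff = √(0.01292² + 0.01536²) = 0.02007.
Using z* = 1.960 for 95%, ME = 1.960 × 0.02007 = 0.03934.

0.0393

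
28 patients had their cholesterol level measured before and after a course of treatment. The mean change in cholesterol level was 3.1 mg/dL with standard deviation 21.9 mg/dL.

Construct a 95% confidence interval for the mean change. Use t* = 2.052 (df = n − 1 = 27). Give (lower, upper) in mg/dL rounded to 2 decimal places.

(-5.39, 11.59)

This is a matched-pairs design, so SE = s_d/√n = 21.9/√28 = 4.1387.
Margin = 2.052 × 4.1387 = 8.4926; the interval is 3.1 ± 8.4926 = (-5.39, 11.59).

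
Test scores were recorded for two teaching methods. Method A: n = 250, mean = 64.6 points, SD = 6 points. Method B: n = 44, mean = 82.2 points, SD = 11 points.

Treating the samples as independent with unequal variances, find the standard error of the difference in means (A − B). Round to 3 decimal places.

1.701

SE₁ = s₁/√n₁ = 6/√250 = 0.3795; SE₂ = 11/√44 = 1.6583.
Independent samples, unequal variances: SE_diff = √(SE₁² + SE₂²) = √(0.14402025 + 2.74995889) = 1.7012.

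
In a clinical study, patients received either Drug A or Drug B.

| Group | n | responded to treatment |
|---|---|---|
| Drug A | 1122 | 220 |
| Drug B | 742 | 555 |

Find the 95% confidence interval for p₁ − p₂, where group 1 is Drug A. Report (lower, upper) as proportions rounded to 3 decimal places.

Sample proportions: 220/1122 = 0.1961, 555/742 = 0.7480.
Each SE is √(p̂(1−p̂)/n): √(0.1961·0.8039/1122) = 0.01185 and √(0.7480·0.2520/742) = 0.01594.
SE(p̂₁ − p̂₂) = √(SE₁² + SE₂²) = √(0.0001404225 + 0.0002540836) = 0.01986, since the two samples are independent.
At 95% confidence z* = 1.960; margin = 1.960 × 0.01986 = 0.03893.
The difference is 0.1961 − 0.7480 = -0.5519, so the interval is -0.5519 ± 0.03893 = (-0.591, -0.513).

(-0.591, -0.513)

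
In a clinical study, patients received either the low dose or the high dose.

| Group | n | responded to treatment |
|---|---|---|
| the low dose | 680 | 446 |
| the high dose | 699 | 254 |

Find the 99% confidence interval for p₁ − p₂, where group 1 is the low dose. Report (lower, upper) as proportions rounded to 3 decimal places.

(0.226, 0.359)

Sample proportions: 446/680 = 0.6559, 254/699 = 0.3634.
Each SE is √(p̂(1−p̂)/n): √(0.6559·0.3441/680) = 0.01822 and √(0.3634·0.6366/699) = 0.01819.
SE(p̂₁ − p̂₂) = √(SE₁² + SE₂²) = √(0.0003319684 + 0.0003308761) = 0.02575, since the two samples are independent.
At 99% confidence z* = 2.576; margin = 2.576 × 0.02575 = 0.06633.
The difference is 0.6559 − 0.3634 = 0.2925, so the interval is 0.2925 ± 0.06633 = (0.226, 0.359).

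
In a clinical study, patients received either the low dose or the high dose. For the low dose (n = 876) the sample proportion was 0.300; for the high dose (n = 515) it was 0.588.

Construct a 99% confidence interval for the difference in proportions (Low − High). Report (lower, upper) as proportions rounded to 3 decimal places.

The two standard errors are √(0.3000×0.7000/876) = 0.01548 and √(0.5880×0.4120/515) = 0.02169.
Because the samples are independent, SE_diff = √(0.01548² + 0.02169²) = 0.02665.
Using z* = 2.576 for 99%, ME = 2.576 × 0.02665 = 0.06865.
p̂₁ − p̂₂ = -0.2880; interval -0.2880 ± 0.06865 gives (-0.357, -0.219).

(-0.357, -0.219)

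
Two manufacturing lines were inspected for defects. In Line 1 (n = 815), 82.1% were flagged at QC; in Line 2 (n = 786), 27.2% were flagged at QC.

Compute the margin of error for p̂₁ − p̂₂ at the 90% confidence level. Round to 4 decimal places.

The two standard errors are √(0.8210×0.1790/815) = 0.01343 and √(0.2720×0.7280/786) = 0.01587.
Because the samples are independent, SE_diff = √(0.01343² + 0.01587²) = 0.02079.
Using z* = 1.645 for 90%, ME = 1.645 × 0.02079 = 0.03420.

0.0342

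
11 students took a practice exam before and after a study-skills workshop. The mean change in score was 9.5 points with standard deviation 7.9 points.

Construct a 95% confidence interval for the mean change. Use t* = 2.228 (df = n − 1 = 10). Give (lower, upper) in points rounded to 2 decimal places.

(4.19, 14.81)

This is a matched-pairs design, so SE = s_d/√n = 7.9/√11 = 2.3819.
Margin = 2.228 × 2.3819 = 5.3069; the interval is 9.5 ± 5.3069 = (4.19, 14.81).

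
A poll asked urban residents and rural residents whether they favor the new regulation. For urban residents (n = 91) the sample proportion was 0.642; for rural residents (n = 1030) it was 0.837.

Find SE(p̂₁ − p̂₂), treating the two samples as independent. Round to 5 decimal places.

SE₁ = √(p̂₁(1−p̂₁)/n₁) = √(0.6420·0.3580/91) = 0.05026; SE₂ = √(0.8370·0.1630/1030) = 0.01151.
Independent samples: SE of the difference = √(SE₁² + SE₂²) = √(0.0025260676 + 0.0001324801) = 0.05156.

0.05156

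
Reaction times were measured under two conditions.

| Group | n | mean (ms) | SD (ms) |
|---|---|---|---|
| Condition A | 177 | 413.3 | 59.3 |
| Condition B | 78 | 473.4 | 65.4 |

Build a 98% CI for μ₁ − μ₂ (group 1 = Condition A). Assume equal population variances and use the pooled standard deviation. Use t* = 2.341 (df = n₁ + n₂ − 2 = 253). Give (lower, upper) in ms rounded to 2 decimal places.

(-79.58, -40.62)

Pooled variance s_p² = [176·59.3² + 77·65.4²] / (177+78−2) = 3747.9983, so s_p = 61.2209.
SE_diff = s_p·√(1/n₁ + 1/n₂) = 61.2209·√(1/177 + 1/78) = 8.3202.
t* = 2.341; margin = 2.341 × 8.3202 = 19.4776.
Difference = 413.3 − 473.4 = -60.1000.
-60.1000 ± 19.4776 → (-79.58, -40.62).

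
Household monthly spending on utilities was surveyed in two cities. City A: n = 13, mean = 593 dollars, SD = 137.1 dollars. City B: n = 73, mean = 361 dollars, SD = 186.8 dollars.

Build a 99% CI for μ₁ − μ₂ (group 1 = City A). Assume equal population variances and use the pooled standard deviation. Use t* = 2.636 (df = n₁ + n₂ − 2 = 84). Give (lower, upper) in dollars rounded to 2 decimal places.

Pooled variance s_p² = [12·137.1² + 72·186.8²] / (13+73−2) = 32594.5500, so s_p = 180.5396.
SE_diff = s_p·√(1/n₁ + 1/n₂) = 180.5396·√(1/13 + 1/73) = 54.3486.
t* = 2.636; margin = 2.636 × 54.3486 = 143.2629.
Difference = 593 − 361 = 232.0000.
232.0000 ± 143.2629 → (88.74, 375.26).

(88.74, 375.26)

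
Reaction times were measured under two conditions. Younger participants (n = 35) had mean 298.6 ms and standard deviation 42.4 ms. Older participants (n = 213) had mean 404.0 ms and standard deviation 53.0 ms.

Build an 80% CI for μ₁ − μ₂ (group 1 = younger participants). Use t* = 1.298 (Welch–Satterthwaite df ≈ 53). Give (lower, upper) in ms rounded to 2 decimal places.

Per-group SEs: s₁/√n₁ = 42.4/√35 = 7.1669, s₂/√n₂ = 53.0/√213 = 3.6315.
Unpooled SE of the difference: √(51.36445561 + 13.18779225) = 8.0344.
Margin of error = t* · SE = 1.298 × 8.0344 = 10.4287.
x̄₁ − x̄₂ = 298.6 − 404.0 = -105.4000.
CI: -105.4000 ± 10.4287 = (-115.83, -94.97).

(-115.83, -94.97)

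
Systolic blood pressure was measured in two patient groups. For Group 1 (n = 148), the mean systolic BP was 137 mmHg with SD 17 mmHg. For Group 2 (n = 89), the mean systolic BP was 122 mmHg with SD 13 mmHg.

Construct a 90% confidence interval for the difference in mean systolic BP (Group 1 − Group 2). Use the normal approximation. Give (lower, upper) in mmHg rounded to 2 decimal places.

(11.77, 18.23)

Per-group SEs: s₁/√n₁ = 17/√148 = 1.3974, s₂/√n₂ = 13/√89 = 1.3780.
Unpooled SE of the difference: √(1.95272676 + 1.898884) = 1.9626.
Margin of error = z* · SE = 1.645 × 1.9626 = 3.2285.
x̄₁ − x̄₂ = 137 − 122 = 15.0000.
CI: 15.0000 ± 3.2285 = (11.77, 18.23).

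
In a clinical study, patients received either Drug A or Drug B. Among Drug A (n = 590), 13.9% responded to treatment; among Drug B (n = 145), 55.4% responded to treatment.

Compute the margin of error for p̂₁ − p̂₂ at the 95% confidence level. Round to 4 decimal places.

0.0856

The two standard errors are √(0.1390×0.8610/590) = 0.01424 and √(0.5540×0.4460/145) = 0.04128.
Because the samples are independent, SE_diff = √(0.01424² + 0.04128²) = 0.04367.
Using z* = 1.960 for 95%, ME = 1.960 × 0.04367 = 0.08559.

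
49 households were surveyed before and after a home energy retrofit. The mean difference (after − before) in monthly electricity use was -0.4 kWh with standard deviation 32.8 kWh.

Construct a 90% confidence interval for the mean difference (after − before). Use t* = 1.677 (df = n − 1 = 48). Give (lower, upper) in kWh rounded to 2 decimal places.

(-8.26, 7.46)

This is a matched-pairs design, so SE = s_d/√n = 32.8/√49 = 4.6857.
Margin = 1.677 × 4.6857 = 7.8579; the interval is -0.4 ± 7.8579 = (-8.26, 7.46).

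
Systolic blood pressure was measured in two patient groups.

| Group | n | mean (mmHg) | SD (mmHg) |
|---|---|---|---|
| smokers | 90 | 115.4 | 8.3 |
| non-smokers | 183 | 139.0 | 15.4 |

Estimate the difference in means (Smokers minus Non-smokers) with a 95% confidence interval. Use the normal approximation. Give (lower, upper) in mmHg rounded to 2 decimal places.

SE₁ = s₁/√n₁ = 8.3/√90 = 0.8749; SE₂ = 15.4/√183 = 1.1384.
Independent samples, unequal variances: SE_diff = √(SE₁² + SE₂²) = √(0.76545001 + 1.29595456) = 1.4358.
z* = 1.960, so margin of error = 1.960 × 1.4358 = 2.8142.
Difference in means = 115.4 − 139.0 = -23.6000.
-23.6000 ± 2.8142 → (-26.41, -20.79).

(-26.41, -20.79)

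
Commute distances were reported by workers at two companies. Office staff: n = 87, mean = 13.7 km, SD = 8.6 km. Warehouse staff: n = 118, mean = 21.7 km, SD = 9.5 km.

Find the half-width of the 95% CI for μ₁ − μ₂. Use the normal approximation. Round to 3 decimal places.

2.491

Per-group SEs: s₁/√n₁ = 8.6/√87 = 0.9220, s₂/√n₂ = 9.5/√118 = 0.8745.
Unpooled SE of the difference: √(0.850084 + 0.76475025) = 1.2708.
Margin of error = z* · SE = 1.960 × 1.2708 = 2.4908.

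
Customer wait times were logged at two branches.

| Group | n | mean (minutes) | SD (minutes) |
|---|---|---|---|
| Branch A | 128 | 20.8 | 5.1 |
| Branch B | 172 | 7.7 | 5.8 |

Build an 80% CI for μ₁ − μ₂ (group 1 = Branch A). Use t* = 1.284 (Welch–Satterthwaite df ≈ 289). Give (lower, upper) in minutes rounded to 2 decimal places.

Standard errors of each mean: 5.1/√128 = 0.4508 and 5.8/√172 = 0.4422.
SE(x̄₁ − x̄₂) = √(0.4508² + 0.4422²) = 0.6315 for independent samples with unequal variances.
With t* = 1.284, the margin is 1.284 × 0.6315 = 0.8108.
x̄₁ − x̄₂ = 20.8 − 7.7 = 13.1000; the interval is 13.1000 ± 0.8108 = (12.29, 13.91).

(12.29, 13.91)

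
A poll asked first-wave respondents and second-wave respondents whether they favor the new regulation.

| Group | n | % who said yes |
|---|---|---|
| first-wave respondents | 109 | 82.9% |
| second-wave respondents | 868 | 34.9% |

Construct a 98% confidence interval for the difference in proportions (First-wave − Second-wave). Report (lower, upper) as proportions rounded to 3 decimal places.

The two standard errors are √(0.8290×0.1710/109) = 0.03606 and √(0.3490×0.6510/868) = 0.01618.
Because the samples are independent, SE_diff = √(0.03606² + 0.01618²) = 0.03952.
Using z* = 2.326 for 98%, ME = 2.326 × 0.03952 = 0.09192.
p̂₁ − p̂₂ = 0.4800; interval 0.4800 ± 0.09192 gives (0.388, 0.572).

(0.388, 0.572)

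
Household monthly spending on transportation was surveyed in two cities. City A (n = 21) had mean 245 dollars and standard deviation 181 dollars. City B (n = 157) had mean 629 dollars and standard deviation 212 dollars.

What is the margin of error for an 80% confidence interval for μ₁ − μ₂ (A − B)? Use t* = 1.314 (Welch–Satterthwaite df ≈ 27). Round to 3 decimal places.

56.461

Standard errors of each mean: 181/√21 = 39.4974 and 212/√157 = 16.9194.
SE(x̄₁ − x̄₂) = √(39.4974² + 16.9194²) = 42.9687 for independent samples with unequal variances.
With t* = 1.314, the margin is 1.314 × 42.9687 = 56.4609.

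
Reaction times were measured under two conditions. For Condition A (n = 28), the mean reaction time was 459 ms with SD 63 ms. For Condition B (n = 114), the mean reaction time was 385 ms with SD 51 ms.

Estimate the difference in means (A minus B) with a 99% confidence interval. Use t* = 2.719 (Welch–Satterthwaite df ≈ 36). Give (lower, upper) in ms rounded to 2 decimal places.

(39.12, 108.88)

Per-group SEs: s₁/√n₁ = 63/√28 = 11.9059, s₂/√n₂ = 51/√114 = 4.7766.
Unpooled SE of the difference: √(141.75045481 + 22.81590756) = 12.8283.
Margin of error = t* · SE = 2.719 × 12.8283 = 34.8801.
x̄₁ − x̄₂ = 459 − 385 = 74.0000.
CI: 74.0000 ± 34.8801 = (39.12, 108.88).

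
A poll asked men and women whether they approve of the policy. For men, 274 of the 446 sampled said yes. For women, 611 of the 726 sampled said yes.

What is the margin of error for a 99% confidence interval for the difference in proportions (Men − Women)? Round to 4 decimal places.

0.0689

First, p̂₁ = 274/446 = 0.6143; p̂₂ = 611/726 = 0.8416.
The two standard errors are √(0.6143×0.3857/446) = 0.02305 and √(0.8416×0.1584/726) = 0.01355.
Because the samples are independent, SE_diff = √(0.02305² + 0.01355²) = 0.02674.
Using z* = 2.576 for 99%, ME = 2.576 × 0.02674 = 0.06888.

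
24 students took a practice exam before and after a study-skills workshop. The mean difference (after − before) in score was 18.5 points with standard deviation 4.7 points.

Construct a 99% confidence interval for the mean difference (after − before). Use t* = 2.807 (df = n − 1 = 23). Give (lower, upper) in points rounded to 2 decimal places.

This is a matched-pairs design, so SE = s_d/√n = 4.7/√24 = 0.9594.
Margin = 2.807 × 0.9594 = 2.6930; the interval is 18.5 ± 2.6930 = (15.81, 21.19).

(15.81, 21.19)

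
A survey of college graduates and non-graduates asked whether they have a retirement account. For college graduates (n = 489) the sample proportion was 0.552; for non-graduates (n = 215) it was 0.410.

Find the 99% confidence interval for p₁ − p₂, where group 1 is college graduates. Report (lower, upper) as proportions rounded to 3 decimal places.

(0.038, 0.246)

SE₁ = √(p̂₁(1−p̂₁)/n₁) = √(0.5520·0.4480/489) = 0.02249; SE₂ = √(0.4100·0.5900/215) = 0.03354.
Independent samples: SE of the difference = √(SE₁² + SE₂²) = √(0.0005058001 + 0.0011249316) = 0.04038.
z* for 99% confidence is 2.576, so the margin of error is 2.576 × 0.04038 = 0.10402.
Point estimate p̂₁ − p̂₂ = 0.5520 − 0.4100 = 0.1420.
0.1420 ± 0.10402 → (0.038, 0.246).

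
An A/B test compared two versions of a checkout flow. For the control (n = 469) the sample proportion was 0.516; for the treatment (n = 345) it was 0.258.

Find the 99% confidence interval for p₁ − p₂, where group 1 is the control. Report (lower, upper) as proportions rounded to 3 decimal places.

(0.173, 0.343)

SE₁ = √(p̂₁(1−p̂₁)/n₁) = √(0.5160·0.4840/469) = 0.02308; SE₂ = √(0.2580·0.7420/345) = 0.02356.
Independent samples: SE of the difference = √(SE₁² + SE₂²) = √(0.0005326864 + 0.0005550736) = 0.03298.
z* for 99% confidence is 2.576, so the margin of error is 2.576 × 0.03298 = 0.08496.
Point estimate p̂₁ − p̂₂ = 0.5160 − 0.2580 = 0.2580.
0.2580 ± 0.08496 → (0.173, 0.343).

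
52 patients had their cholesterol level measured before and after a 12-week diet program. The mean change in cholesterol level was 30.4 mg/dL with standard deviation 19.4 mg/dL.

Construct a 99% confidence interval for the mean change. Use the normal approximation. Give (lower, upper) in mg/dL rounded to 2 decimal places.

(23.47, 37.33)

This is a matched-pairs design, so SE = s_d/√n = 19.4/√52 = 2.6903.
Margin = 2.576 × 2.6903 = 6.9302; the interval is 30.4 ± 6.9302 = (23.47, 37.33).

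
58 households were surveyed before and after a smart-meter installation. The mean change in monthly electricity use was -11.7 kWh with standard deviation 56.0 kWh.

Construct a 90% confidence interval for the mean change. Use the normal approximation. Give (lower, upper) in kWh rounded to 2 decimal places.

This is a matched-pairs design, so SE = s_d/√n = 56.0/√58 = 7.3532.
Margin = 1.645 × 7.3532 = 12.0960; the interval is -11.7 ± 12.0960 = (-23.80, 0.40).

(-23.80, 0.40)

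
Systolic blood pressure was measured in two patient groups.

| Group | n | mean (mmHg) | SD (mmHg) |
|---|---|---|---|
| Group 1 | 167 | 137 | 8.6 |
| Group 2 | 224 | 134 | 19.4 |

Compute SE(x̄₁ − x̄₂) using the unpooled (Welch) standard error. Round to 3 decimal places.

Standard errors of each mean: 8.6/√167 = 0.6655 and 19.4/√224 = 1.2962.
SE(x̄₁ − x̄₂) = √(0.6655² + 1.2962²) = 1.4571 for independent samples with unequal variances.

1.457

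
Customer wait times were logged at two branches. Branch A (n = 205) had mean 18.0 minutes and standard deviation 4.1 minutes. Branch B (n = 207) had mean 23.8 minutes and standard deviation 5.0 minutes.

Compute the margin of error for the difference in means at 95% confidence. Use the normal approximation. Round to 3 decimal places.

0.883

SE₁ = s₁/√n₁ = 4.1/√205 = 0.2864; SE₂ = 5.0/√207 = 0.3475.
Independent samples, unequal variances: SE_diff = √(SE₁² + SE₂²) = √(0.08202496 + 0.12075625) = 0.4503.
z* = 1.960, so margin of error = 1.960 × 0.4503 = 0.8826.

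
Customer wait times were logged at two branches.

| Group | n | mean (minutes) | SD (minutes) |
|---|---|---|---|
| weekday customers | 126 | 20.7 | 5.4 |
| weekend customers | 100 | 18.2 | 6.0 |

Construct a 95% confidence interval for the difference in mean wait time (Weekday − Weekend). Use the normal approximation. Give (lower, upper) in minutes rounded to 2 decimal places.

(0.99, 4.01)

Standard errors of each mean: 5.4/√126 = 0.4811 and 6.0/√100 = 0.6000.
SE(x̄₁ − x̄₂) = √(0.4811² + 0.6000²) = 0.7691 for independent samples with unequal variances.
With z* = 1.960, the margin is 1.960 × 0.7691 = 1.5074.
x̄₁ − x̄₂ = 20.7 − 18.2 = 2.5000; the interval is 2.5000 ± 1.5074 = (0.99, 4.01).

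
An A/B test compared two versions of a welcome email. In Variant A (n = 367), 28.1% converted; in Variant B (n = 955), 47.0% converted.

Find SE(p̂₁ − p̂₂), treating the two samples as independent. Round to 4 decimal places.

The two standard errors are √(0.2810×0.7190/367) = 0.02346 and √(0.4700×0.5300/955) = 0.01615.
Because the samples are independent, SE_diff = √(0.02346² + 0.01615²) = 0.02848.

0.0285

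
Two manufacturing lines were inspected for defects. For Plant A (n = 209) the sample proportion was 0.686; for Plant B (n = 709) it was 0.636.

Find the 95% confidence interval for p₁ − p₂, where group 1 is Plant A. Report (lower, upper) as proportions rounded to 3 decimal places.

The two standard errors are √(0.6860×0.3140/209) = 0.03210 and √(0.6360×0.3640/709) = 0.01807.
Because the samples are independent, SE_diff = √(0.03210² + 0.01807²) = 0.03684.
Using z* = 1.960 for 95%, ME = 1.960 × 0.03684 = 0.07221.
p̂₁ − p̂₂ = 0.0500; interval 0.0500 ± 0.07221 gives (-0.022, 0.122).

(-0.022, 0.122)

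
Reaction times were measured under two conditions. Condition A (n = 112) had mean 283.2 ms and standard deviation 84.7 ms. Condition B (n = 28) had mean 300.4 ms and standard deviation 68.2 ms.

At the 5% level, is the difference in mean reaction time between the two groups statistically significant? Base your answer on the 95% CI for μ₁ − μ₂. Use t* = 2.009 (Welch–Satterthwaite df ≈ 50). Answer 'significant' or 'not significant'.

Per-group SEs: s₁/√n₁ = 84.7/√112 = 8.0034, s₂/√n₂ = 68.2/√28 = 12.8886.
Unpooled SE of the difference: √(64.05441156 + 166.11600996) = 15.1714.
Margin of error = t* · SE = 2.009 × 15.1714 = 30.4793.
x̄₁ − x̄₂ = 283.2 − 300.4 = -17.2000.
CI: -17.2000 ± 30.4793 = (-47.6793, 13.2793).
The interval (-47.6793, 13.2793) contains 0, so the difference is not significant.

not significant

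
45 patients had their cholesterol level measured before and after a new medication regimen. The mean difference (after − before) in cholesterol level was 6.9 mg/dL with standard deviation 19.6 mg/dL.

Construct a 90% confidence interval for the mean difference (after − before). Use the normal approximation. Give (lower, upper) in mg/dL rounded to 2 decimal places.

Paired design: SE = s_d/√n = 19.6/√45 = 2.9218.
z* = 1.645; margin of error = 1.645 × 2.9218 = 4.8064.
6.9 ± 4.8064 → (2.09, 11.71).

(2.09, 11.71)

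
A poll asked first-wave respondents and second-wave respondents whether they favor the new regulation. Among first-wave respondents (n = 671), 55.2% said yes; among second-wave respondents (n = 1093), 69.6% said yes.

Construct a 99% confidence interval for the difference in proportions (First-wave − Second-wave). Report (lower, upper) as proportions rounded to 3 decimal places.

(-0.205, -0.083)

Each SE is √(p̂(1−p̂)/n): √(0.5520·0.4480/671) = 0.01920 and √(0.6960·0.3040/1093) = 0.01391.
SE(p̂₁ − p̂₂) = √(SE₁² + SE₂²) = √(0.00036864 + 0.0001934881) = 0.02371, since the two samples are independent.
At 99% confidence z* = 2.576; margin = 2.576 × 0.02371 = 0.06108.
The difference is 0.5520 − 0.6960 = -0.1440, so the interval is -0.1440 ± 0.06108 = (-0.205, -0.083).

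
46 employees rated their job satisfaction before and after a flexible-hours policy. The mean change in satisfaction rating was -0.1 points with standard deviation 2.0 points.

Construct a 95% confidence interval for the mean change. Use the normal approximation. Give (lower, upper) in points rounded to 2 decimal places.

(-0.68, 0.48)

This is a matched-pairs design, so SE = s_d/√n = 2.0/√46 = 0.2949.
Margin = 1.960 × 0.2949 = 0.5780; the interval is -0.1 ± 0.5780 = (-0.68, 0.48).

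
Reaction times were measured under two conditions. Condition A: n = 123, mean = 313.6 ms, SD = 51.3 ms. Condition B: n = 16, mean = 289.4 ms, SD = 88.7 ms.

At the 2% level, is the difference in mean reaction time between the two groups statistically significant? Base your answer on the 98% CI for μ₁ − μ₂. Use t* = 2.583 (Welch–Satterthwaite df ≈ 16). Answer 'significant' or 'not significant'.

SE₁ = s₁/√n₁ = 51.3/√123 = 4.6256; SE₂ = 88.7/√16 = 22.1750.
Independent samples, unequal variances: SE_diff = √(SE₁² + SE₂²) = √(21.39617536 + 491.730625) = 22.6523.
t* = 2.583, so margin of error = 2.583 × 22.6523 = 58.5109.
Difference in means = 313.6 − 289.4 = 24.2000.
24.2000 ± 58.5109 → (-34.3109, 82.7109).
The interval (-34.3109, 82.7109) contains 0, so the difference is not significant.

not significant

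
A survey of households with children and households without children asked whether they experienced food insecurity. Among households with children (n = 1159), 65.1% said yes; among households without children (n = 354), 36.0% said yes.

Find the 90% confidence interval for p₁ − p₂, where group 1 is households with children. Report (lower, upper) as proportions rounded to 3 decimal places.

Each SE is √(p̂(1−p̂)/n): √(0.6510·0.3490/1159) = 0.01400 and √(0.3600·0.6400/354) = 0.02551.
SE(p̂₁ − p̂₂) = √(SE₁² + SE₂²) = √(0.000196 + 0.0006507601) = 0.02910, since the two samples are independent.
At 90% confidence z* = 1.645; margin = 1.645 × 0.02910 = 0.04787.
The difference is 0.6510 − 0.3600 = 0.2910, so the interval is 0.2910 ± 0.04787 = (0.243, 0.339).

(0.243, 0.339)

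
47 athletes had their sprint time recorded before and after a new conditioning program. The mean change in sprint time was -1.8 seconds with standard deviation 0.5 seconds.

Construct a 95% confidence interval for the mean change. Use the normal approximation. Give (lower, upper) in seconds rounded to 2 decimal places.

(-1.94, -1.66)

Paired design: SE = s_d/√n = 0.5/√47 = 0.0729.
z* = 1.960; margin of error = 1.960 × 0.0729 = 0.1429.
-1.8 ± 0.1429 → (-1.94, -1.66).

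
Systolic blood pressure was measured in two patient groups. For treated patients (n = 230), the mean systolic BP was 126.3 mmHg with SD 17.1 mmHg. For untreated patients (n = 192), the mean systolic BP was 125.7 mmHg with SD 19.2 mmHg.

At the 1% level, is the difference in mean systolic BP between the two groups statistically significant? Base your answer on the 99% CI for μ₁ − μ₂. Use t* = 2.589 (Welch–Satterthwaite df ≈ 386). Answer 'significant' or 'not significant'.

Standard errors of each mean: 17.1/√230 = 1.1275 and 19.2/√192 = 1.3856.
SE(x̄₁ − x̄₂) = √(1.1275² + 1.3856²) = 1.7864 for independent samples with unequal variances.
With t* = 2.589, the margin is 2.589 × 1.7864 = 4.6250.
x̄₁ − x̄₂ = 126.3 − 125.7 = 0.6000; the interval is 0.6000 ± 4.6250 = (-4.0250, 5.2250).
The interval (-4.0250, 5.2250) contains 0, so the difference is not significant.

not significant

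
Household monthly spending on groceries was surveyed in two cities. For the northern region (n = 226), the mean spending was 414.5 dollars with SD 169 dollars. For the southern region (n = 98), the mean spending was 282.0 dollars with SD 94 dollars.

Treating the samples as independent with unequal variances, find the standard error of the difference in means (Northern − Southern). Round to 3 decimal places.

Per-group SEs: s₁/√n₁ = 169/√226 = 11.2417, s₂/√n₂ = 94/√98 = 9.4954.
Unpooled SE of the difference: √(126.37581889 + 90.16262116) = 14.7152.

14.715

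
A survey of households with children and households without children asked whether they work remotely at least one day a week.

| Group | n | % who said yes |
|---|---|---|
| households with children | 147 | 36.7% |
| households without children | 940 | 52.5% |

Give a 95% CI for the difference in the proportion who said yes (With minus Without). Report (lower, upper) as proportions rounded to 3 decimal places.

SE₁ = √(p̂₁(1−p̂₁)/n₁) = √(0.3670·0.6330/147) = 0.03975; SE₂ = √(0.5250·0.4750/940) = 0.01629.
Independent samples: SE of the difference = √(SE₁² + SE₂²) = √(0.0015800625 + 0.0002653641) = 0.04296.
z* for 95% confidence is 1.960, so the margin of error is 1.960 × 0.04296 = 0.08420.
Point estimate p̂₁ − p̂₂ = 0.3670 − 0.5250 = -0.1580.
-0.1580 ± 0.08420 → (-0.242, -0.074).

(-0.242, -0.074)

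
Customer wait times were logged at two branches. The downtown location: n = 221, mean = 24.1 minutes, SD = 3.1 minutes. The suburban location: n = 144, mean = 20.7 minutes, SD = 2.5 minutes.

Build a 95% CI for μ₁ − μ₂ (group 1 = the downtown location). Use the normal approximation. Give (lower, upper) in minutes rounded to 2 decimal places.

(2.82, 3.98)

SE₁ = s₁/√n₁ = 3.1/√221 = 0.2085; SE₂ = 2.5/√144 = 0.2083.
Independent samples, unequal variances: SE_diff = √(SE₁² + SE₂²) = √(0.04347225 + 0.04338889) = 0.2947.
z* = 1.960, so margin of error = 1.960 × 0.2947 = 0.5776.
Difference in means = 24.1 − 20.7 = 3.4000.
3.4000 ± 0.5776 → (2.82, 3.98).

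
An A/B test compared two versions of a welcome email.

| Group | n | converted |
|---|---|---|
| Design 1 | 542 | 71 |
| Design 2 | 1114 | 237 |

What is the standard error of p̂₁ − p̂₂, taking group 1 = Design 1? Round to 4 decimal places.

0.0190

p̂₁ = 71/542 = 0.1310 and p̂₂ = 237/1114 = 0.2127.
SE₁ = √(p̂₁(1−p̂₁)/n₁) = √(0.1310·0.8690/542) = 0.01449; SE₂ = √(0.2127·0.7873/1114) = 0.01226.
Independent samples: SE of the difference = √(SE₁² + SE₂²) = √(0.0002099601 + 0.0001503076) = 0.01898.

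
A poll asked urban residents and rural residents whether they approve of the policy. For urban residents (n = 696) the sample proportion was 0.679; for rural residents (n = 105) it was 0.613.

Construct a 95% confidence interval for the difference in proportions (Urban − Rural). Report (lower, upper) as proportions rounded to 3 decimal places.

(-0.033, 0.165)

SE₁ = √(p̂₁(1−p̂₁)/n₁) = √(0.6790·0.3210/696) = 0.01770; SE₂ = √(0.6130·0.3870/105) = 0.04753.
Independent samples: SE of the difference = √(SE₁² + SE₂²) = √(0.00031329 + 0.0022591009) = 0.05072.
z* for 95% confidence is 1.960, so the margin of error is 1.960 × 0.05072 = 0.09941.
Point estimate p̂₁ − p̂₂ = 0.6790 − 0.6130 = 0.0660.
0.0660 ± 0.09941 → (-0.033, 0.165).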